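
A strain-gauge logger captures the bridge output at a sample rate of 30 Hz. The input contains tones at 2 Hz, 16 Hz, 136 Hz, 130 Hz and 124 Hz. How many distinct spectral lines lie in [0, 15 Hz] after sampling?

fs/2 = 15 Hz.
2 Hz ≤ fs/2 = 15 Hz, passes unchanged.
16 Hz > fs/2 = 15 Hz, folds to fs − 16 Hz = 14 Hz.
136 Hz mod fs = 16 Hz.
16 Hz > fs/2 = 15 Hz, folds to fs − 16 Hz = 14 Hz.
130 Hz mod fs = 10 Hz.
10 Hz ≤ fs/2 = 15 Hz, appears at 10 Hz.
124 Hz mod fs = 4 Hz.
4 Hz ≤ fs/2 = 15 Hz, appears at 4 Hz.
Distinct values: {2 Hz, 4 Hz, 10 Hz, 14 Hz} → 4.

4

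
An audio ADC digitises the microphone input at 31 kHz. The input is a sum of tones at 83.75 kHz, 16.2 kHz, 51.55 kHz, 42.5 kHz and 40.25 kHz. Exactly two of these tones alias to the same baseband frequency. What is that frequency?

fs/2 = 15.5 kHz.
83.75 kHz mod fs = 21.75 kHz.
21.75 kHz > fs/2 = 15.5 kHz, folds to fs − 21.75 kHz = 9.25 kHz.
16.2 kHz > fs/2 = 15.5 kHz, folds to fs − 16.2 kHz = 14.8 kHz.
51.55 kHz mod fs = 20.55 kHz.
20.55 kHz > fs/2 = 15.5 kHz, folds to fs − 20.55 kHz = 10.45 kHz.
42.5 kHz mod fs = 11.5 kHz.
11.5 kHz ≤ fs/2 = 15.5 kHz, appears at 11.5 kHz.
40.25 kHz mod fs = 9.25 kHz.
9.25 kHz ≤ fs/2 = 15.5 kHz, appears at 9.25 kHz.
40.25 kHz and 83.75 kHz both map to 9.25 kHz.

9.25 kHz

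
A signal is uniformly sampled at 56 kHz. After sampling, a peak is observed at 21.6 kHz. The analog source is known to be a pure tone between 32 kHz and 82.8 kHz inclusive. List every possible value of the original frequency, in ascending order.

34.4 kHz, 77.6 kHz

Frequencies that alias to 21.6 kHz are k·fs ± 21.6 kHz for integer k ≥ 0.
k=0: 21.6 kHz.
k=1: 34.4 kHz, 77.6 kHz.
k=2: 90.4 kHz, 133.6 kHz.
Within [32 kHz, 82.8 kHz]: 34.4 kHz, 77.6 kHz.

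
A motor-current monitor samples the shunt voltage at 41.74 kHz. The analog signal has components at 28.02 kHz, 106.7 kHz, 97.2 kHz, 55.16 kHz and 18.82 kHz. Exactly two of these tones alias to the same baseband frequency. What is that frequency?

13.72 kHz

fs/2 = 20.87 kHz.
28.02 kHz > fs/2 = 20.87 kHz, folds to fs − 28.02 kHz = 13.72 kHz.
106.7 kHz mod fs = 23.22 kHz.
23.22 kHz > fs/2 = 20.87 kHz, folds to fs − 23.22 kHz = 18.52 kHz.
97.2 kHz mod fs = 13.72 kHz.
13.72 kHz ≤ fs/2 = 20.87 kHz, appears at 13.72 kHz.
55.16 kHz mod fs = 13.42 kHz.
13.42 kHz ≤ fs/2 = 20.87 kHz, appears at 13.42 kHz.
18.82 kHz ≤ fs/2 = 20.87 kHz, passes unchanged.
28.02 kHz and 97.2 kHz both map to 13.72 kHz.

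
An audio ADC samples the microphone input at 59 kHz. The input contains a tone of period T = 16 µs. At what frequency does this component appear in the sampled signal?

3.5 kHz

T = 16 µs → f = 1/T = 62.5 kHz.
62.5 kHz mod fs = 3.5 kHz.
3.5 kHz ≤ fs/2 = 29.5 kHz, appears at 3.5 kHz.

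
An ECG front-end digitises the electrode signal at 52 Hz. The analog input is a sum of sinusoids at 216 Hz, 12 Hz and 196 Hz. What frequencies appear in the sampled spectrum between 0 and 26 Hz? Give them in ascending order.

fs/2 = 26 Hz.
216 Hz mod fs = 8 Hz.
8 Hz ≤ fs/2 = 26 Hz, appears at 8 Hz.
12 Hz ≤ fs/2 = 26 Hz, passes unchanged.
196 Hz mod fs = 40 Hz.
40 Hz > fs/2 = 26 Hz, folds to fs − 40 Hz = 12 Hz.
Distinct values: {8 Hz, 12 Hz}.

8 Hz, 12 Hz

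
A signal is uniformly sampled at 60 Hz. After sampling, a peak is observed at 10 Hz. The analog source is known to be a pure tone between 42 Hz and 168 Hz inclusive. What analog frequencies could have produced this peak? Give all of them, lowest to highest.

Frequencies that alias to 10 Hz are k·fs ± 10 Hz for integer k ≥ 0.
k=0: 10 Hz.
k=1: 50 Hz, 70 Hz.
k=2: 110 Hz, 130 Hz.
k=3: 170 Hz, 190 Hz.
Within [42 Hz, 168 Hz]: 50 Hz, 70 Hz, 110 Hz, 130 Hz.

50 Hz, 70 Hz, 110 Hz, 130 Hz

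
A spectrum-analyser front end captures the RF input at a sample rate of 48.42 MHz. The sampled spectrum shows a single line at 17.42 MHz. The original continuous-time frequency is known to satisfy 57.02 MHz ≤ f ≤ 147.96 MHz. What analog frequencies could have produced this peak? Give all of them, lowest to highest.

Frequencies that alias to 17.42 MHz are k·fs ± 17.42 MHz for integer k ≥ 0.
k=0: 17.42 MHz.
k=1: 31 MHz, 65.84 MHz.
k=2: 79.42 MHz, 114.26 MHz.
k=3: 127.84 MHz, 162.68 MHz.
k=4: 176.26 MHz, 211.1 MHz.
Within [57.02 MHz, 147.96 MHz]: 65.84 MHz, 79.42 MHz, 114.26 MHz, 127.84 MHz.

65.84 MHz, 79.42 MHz, 114.26 MHz, 127.84 MHz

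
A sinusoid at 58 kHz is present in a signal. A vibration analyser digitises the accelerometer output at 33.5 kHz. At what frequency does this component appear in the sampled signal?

58 kHz mod fs = 24.5 kHz.
24.5 kHz > fs/2 = 16.75 kHz, folds to fs − 24.5 kHz = 9 kHz.

9 kHz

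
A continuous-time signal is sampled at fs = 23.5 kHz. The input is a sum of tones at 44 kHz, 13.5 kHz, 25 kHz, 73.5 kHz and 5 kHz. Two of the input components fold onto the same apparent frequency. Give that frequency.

3 kHz

fs/2 = 11.75 kHz.
44 kHz mod fs = 20.5 kHz.
20.5 kHz > fs/2 = 11.75 kHz, folds to fs − 20.5 kHz = 3 kHz.
13.5 kHz > fs/2 = 11.75 kHz, folds to fs − 13.5 kHz = 10 kHz.
25 kHz mod fs = 1.5 kHz.
1.5 kHz ≤ fs/2 = 11.75 kHz, appears at 1.5 kHz.
73.5 kHz mod fs = 3 kHz.
3 kHz ≤ fs/2 = 11.75 kHz, appears at 3 kHz.
5 kHz ≤ fs/2 = 11.75 kHz, passes unchanged.
44 kHz and 73.5 kHz both map to 3 kHz.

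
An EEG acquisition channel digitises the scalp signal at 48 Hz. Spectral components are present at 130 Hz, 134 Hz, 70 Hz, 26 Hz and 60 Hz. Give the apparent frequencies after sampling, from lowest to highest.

fs/2 = 24 Hz.
130 Hz mod fs = 34 Hz.
34 Hz > fs/2 = 24 Hz, folds to fs − 34 Hz = 14 Hz.
134 Hz mod fs = 38 Hz.
38 Hz > fs/2 = 24 Hz, folds to fs − 38 Hz = 10 Hz.
70 Hz mod fs = 22 Hz.
22 Hz ≤ fs/2 = 24 Hz, appears at 22 Hz.
26 Hz > fs/2 = 24 Hz, folds to fs − 26 Hz = 22 Hz.
60 Hz mod fs = 12 Hz.
12 Hz ≤ fs/2 = 24 Hz, appears at 12 Hz.
Distinct values: {10 Hz, 12 Hz, 14 Hz, 22 Hz}.

10 Hz, 12 Hz, 14 Hz, 22 Hz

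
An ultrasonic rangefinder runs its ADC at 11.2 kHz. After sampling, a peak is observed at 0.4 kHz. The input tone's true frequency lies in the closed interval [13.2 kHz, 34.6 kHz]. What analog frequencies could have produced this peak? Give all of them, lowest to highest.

22 kHz, 22.8 kHz, 33.2 kHz, 34 kHz

Frequencies that alias to 0.4 kHz are k·fs ± 0.4 kHz for integer k ≥ 0.
k=0: 0.4 kHz.
k=1: 10.8 kHz, 11.6 kHz.
k=2: 22 kHz, 22.8 kHz.
k=3: 33.2 kHz, 34 kHz.
k=4: 44.4 kHz, 45.2 kHz.
Within [13.2 kHz, 34.6 kHz]: 22 kHz, 22.8 kHz, 33.2 kHz, 34 kHz.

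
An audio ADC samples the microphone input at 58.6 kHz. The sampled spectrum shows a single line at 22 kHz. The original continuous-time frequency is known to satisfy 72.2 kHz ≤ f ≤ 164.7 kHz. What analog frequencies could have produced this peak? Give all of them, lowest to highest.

Frequencies that alias to 22 kHz are k·fs ± 22 kHz for integer k ≥ 0.
k=0: 22 kHz.
k=1: 36.6 kHz, 80.6 kHz.
k=2: 95.2 kHz, 139.2 kHz.
k=3: 153.8 kHz, 197.8 kHz.
k=4: 212.4 kHz, 256.4 kHz.
Within [72.2 kHz, 164.7 kHz]: 80.6 kHz, 95.2 kHz, 139.2 kHz, 153.8 kHz.

80.6 kHz, 95.2 kHz, 139.2 kHz, 153.8 kHz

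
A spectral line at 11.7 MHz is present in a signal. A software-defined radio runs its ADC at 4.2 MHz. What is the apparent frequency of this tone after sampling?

11.7 MHz mod fs = 3.3 MHz.
3.3 MHz > fs/2 = 2.1 MHz, folds to fs − 3.3 MHz = 0.9 MHz.

0.9 MHz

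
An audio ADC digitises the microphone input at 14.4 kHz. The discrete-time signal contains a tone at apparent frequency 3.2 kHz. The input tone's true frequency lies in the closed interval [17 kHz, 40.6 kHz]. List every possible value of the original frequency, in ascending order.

17.6 kHz, 25.6 kHz, 32 kHz, 40 kHz

Frequencies that alias to 3.2 kHz are k·fs ± 3.2 kHz for integer k ≥ 0.
k=0: 3.2 kHz.
k=1: 11.2 kHz, 17.6 kHz.
k=2: 25.6 kHz, 32 kHz.
k=3: 40 kHz, 46.4 kHz.
k=4: 54.4 kHz, 60.8 kHz.
Within [17 kHz, 40.6 kHz]: 17.6 kHz, 25.6 kHz, 32 kHz, 40 kHz.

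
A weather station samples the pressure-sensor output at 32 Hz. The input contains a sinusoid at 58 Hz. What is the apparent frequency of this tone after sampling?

58 Hz mod fs = 26 Hz.
26 Hz > fs/2 = 16 Hz, folds to fs − 26 Hz = 6 Hz.

6 Hz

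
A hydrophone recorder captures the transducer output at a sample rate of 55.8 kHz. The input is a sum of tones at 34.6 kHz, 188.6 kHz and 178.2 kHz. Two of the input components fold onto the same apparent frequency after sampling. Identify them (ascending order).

34.6 kHz, 188.6 kHz

fs/2 = 27.9 kHz.
34.6 kHz > fs/2 = 27.9 kHz, folds to fs − 34.6 kHz = 21.2 kHz.
188.6 kHz mod fs = 21.2 kHz.
21.2 kHz ≤ fs/2 = 27.9 kHz, appears at 21.2 kHz.
178.2 kHz mod fs = 10.8 kHz.
10.8 kHz ≤ fs/2 = 27.9 kHz, appears at 10.8 kHz.
34.6 kHz and 188.6 kHz both map to 21.2 kHz.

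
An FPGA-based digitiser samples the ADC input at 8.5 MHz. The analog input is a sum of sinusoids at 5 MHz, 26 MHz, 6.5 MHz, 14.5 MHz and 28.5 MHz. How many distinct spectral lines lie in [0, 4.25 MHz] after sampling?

fs/2 = 4.25 MHz.
5 MHz > fs/2 = 4.25 MHz, folds to fs − 5 MHz = 3.5 MHz.
26 MHz mod fs = 0.5 MHz.
0.5 MHz ≤ fs/2 = 4.25 MHz, appears at 0.5 MHz.
6.5 MHz > fs/2 = 4.25 MHz, folds to fs − 6.5 MHz = 2 MHz.
14.5 MHz mod fs = 6 MHz.
6 MHz > fs/2 = 4.25 MHz, folds to fs − 6 MHz = 2.5 MHz.
28.5 MHz mod fs = 3 MHz.
3 MHz ≤ fs/2 = 4.25 MHz, appears at 3 MHz.
Distinct values: {0.5 MHz, 2 MHz, 2.5 MHz, 3 MHz, 3.5 MHz} → 5.

5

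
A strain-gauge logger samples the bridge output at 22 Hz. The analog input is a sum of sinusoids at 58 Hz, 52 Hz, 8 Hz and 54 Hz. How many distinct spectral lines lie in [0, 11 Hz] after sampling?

2

fs/2 = 11 Hz.
58 Hz mod fs = 14 Hz.
14 Hz > fs/2 = 11 Hz, folds to fs − 14 Hz = 8 Hz.
52 Hz mod fs = 8 Hz.
8 Hz ≤ fs/2 = 11 Hz, appears at 8 Hz.
8 Hz ≤ fs/2 = 11 Hz, passes unchanged.
54 Hz mod fs = 10 Hz.
10 Hz ≤ fs/2 = 11 Hz, appears at 10 Hz.
Distinct values: {8 Hz, 10 Hz} → 2.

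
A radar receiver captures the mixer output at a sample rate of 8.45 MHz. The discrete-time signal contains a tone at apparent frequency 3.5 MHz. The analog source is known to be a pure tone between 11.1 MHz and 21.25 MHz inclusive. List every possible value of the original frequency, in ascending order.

Frequencies that alias to 3.5 MHz are k·fs ± 3.5 MHz for integer k ≥ 0.
k=0: 3.5 MHz.
k=1: 4.95 MHz, 11.95 MHz.
k=2: 13.4 MHz, 20.4 MHz.
k=3: 21.85 MHz, 28.85 MHz.
Within [11.1 MHz, 21.25 MHz]: 11.95 MHz, 13.4 MHz, 20.4 MHz.

11.95 MHz, 13.4 MHz, 20.4 MHz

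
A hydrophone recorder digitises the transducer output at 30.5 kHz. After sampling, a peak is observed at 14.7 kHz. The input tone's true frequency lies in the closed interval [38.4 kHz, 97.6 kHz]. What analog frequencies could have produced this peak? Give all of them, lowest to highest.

45.2 kHz, 46.3 kHz, 75.7 kHz, 76.8 kHz

Frequencies that alias to 14.7 kHz are k·fs ± 14.7 kHz for integer k ≥ 0.
k=0: 14.7 kHz.
k=1: 15.8 kHz, 45.2 kHz.
k=2: 46.3 kHz, 75.7 kHz.
k=3: 76.8 kHz, 106.2 kHz.
k=4: 107.3 kHz, 136.7 kHz.
Within [38.4 kHz, 97.6 kHz]: 45.2 kHz, 46.3 kHz, 75.7 kHz, 76.8 kHz.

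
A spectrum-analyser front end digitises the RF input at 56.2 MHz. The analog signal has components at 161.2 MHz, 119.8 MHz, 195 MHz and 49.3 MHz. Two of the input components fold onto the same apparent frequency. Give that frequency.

7.4 MHz

fs/2 = 28.1 MHz.
161.2 MHz mod fs = 48.8 MHz.
48.8 MHz > fs/2 = 28.1 MHz, folds to fs − 48.8 MHz = 7.4 MHz.
119.8 MHz mod fs = 7.4 MHz.
7.4 MHz ≤ fs/2 = 28.1 MHz, appears at 7.4 MHz.
195 MHz mod fs = 26.4 MHz.
26.4 MHz ≤ fs/2 = 28.1 MHz, appears at 26.4 MHz.
49.3 MHz > fs/2 = 28.1 MHz, folds to fs − 49.3 MHz = 6.9 MHz.
119.8 MHz and 161.2 MHz both map to 7.4 MHz.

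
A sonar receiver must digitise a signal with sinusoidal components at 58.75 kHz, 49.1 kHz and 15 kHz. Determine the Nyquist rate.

Highest-frequency component: 58.75 kHz.
Nyquist rate = 2 × 58.75 kHz = 117.5 kHz.

117.5 kHz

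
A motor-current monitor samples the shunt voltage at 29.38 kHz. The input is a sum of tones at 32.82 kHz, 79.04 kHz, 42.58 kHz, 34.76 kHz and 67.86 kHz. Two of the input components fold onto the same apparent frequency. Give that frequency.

fs/2 = 14.69 kHz.
32.82 kHz mod fs = 3.44 kHz.
3.44 kHz ≤ fs/2 = 14.69 kHz, appears at 3.44 kHz.
79.04 kHz mod fs = 20.28 kHz.
20.28 kHz > fs/2 = 14.69 kHz, folds to fs − 20.28 kHz = 9.1 kHz.
42.58 kHz mod fs = 13.2 kHz.
13.2 kHz ≤ fs/2 = 14.69 kHz, appears at 13.2 kHz.
34.76 kHz mod fs = 5.38 kHz.
5.38 kHz ≤ fs/2 = 14.69 kHz, appears at 5.38 kHz.
67.86 kHz mod fs = 9.1 kHz.
9.1 kHz ≤ fs/2 = 14.69 kHz, appears at 9.1 kHz.
67.86 kHz and 79.04 kHz both map to 9.1 kHz.

9.1 kHz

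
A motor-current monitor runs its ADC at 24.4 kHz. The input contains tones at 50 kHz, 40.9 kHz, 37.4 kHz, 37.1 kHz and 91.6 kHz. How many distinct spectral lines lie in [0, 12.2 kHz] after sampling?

5

fs/2 = 12.2 kHz.
50 kHz mod fs = 1.2 kHz.
1.2 kHz ≤ fs/2 = 12.2 kHz, appears at 1.2 kHz.
40.9 kHz mod fs = 16.5 kHz.
16.5 kHz > fs/2 = 12.2 kHz, folds to fs − 16.5 kHz = 7.9 kHz.
37.4 kHz mod fs = 13 kHz.
13 kHz > fs/2 = 12.2 kHz, folds to fs − 13 kHz = 11.4 kHz.
37.1 kHz mod fs = 12.7 kHz.
12.7 kHz > fs/2 = 12.2 kHz, folds to fs − 12.7 kHz = 11.7 kHz.
91.6 kHz mod fs = 18.4 kHz.
18.4 kHz > fs/2 = 12.2 kHz, folds to fs − 18.4 kHz = 6 kHz.
Distinct values: {1.2 kHz, 6 kHz, 7.9 kHz, 11.4 kHz, 11.7 kHz} → 5.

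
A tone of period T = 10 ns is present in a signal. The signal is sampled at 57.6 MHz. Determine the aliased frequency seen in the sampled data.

T = 10 ns → f = 1/T = 100 MHz.
100 MHz mod fs = 42.4 MHz.
42.4 MHz > fs/2 = 28.8 MHz, folds to fs − 42.4 MHz = 15.2 MHz.

15.2 MHz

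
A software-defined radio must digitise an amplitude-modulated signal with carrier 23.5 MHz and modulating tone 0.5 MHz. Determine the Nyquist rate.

AM sidebands sit at fc ± fm = 23 MHz and 24 MHz.
Highest-frequency component: 24 MHz.
Nyquist rate = 2 × 24 MHz = 48 MHz.

48 MHz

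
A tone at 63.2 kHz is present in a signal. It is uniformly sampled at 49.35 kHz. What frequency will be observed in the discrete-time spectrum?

63.2 kHz mod fs = 13.85 kHz.
13.85 kHz ≤ fs/2 = 24.675 kHz, appears at 13.85 kHz.

13.85 kHz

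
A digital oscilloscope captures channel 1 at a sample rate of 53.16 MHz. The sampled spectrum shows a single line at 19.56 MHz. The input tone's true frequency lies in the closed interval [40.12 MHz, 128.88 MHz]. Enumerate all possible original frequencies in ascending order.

72.72 MHz, 86.76 MHz, 125.88 MHz

Frequencies that alias to 19.56 MHz are k·fs ± 19.56 MHz for integer k ≥ 0.
k=0: 19.56 MHz.
k=1: 33.6 MHz, 72.72 MHz.
k=2: 86.76 MHz, 125.88 MHz.
k=3: 139.92 MHz, 179.04 MHz.
Within [40.12 MHz, 128.88 MHz]: 72.72 MHz, 86.76 MHz, 125.88 MHz.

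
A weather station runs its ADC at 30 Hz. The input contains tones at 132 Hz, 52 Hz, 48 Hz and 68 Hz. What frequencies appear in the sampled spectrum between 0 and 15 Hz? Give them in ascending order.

8 Hz, 12 Hz

fs/2 = 15 Hz.
132 Hz mod fs = 12 Hz.
12 Hz ≤ fs/2 = 15 Hz, appears at 12 Hz.
52 Hz mod fs = 22 Hz.
22 Hz > fs/2 = 15 Hz, folds to fs − 22 Hz = 8 Hz.
48 Hz mod fs = 18 Hz.
18 Hz > fs/2 = 15 Hz, folds to fs − 18 Hz = 12 Hz.
68 Hz mod fs = 8 Hz.
8 Hz ≤ fs/2 = 15 Hz, appears at 8 Hz.
Distinct values: {8 Hz, 12 Hz}.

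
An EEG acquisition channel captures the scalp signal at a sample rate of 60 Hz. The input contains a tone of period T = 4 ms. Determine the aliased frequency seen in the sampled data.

T = 4 ms → f = 1/T = 250 Hz.
250 Hz mod fs = 10 Hz.
10 Hz ≤ fs/2 = 30 Hz, appears at 10 Hz.

10 Hz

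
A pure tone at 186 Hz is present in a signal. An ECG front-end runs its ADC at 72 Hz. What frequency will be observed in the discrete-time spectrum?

30 Hz

186 Hz mod fs = 42 Hz.
42 Hz > fs/2 = 36 Hz, folds to fs − 42 Hz = 30 Hz.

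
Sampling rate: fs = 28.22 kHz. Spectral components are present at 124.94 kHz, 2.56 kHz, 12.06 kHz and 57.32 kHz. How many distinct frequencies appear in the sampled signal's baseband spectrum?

3

fs/2 = 14.11 kHz.
124.94 kHz mod fs = 12.06 kHz.
12.06 kHz ≤ fs/2 = 14.11 kHz, appears at 12.06 kHz.
2.56 kHz ≤ fs/2 = 14.11 kHz, passes unchanged.
12.06 kHz ≤ fs/2 = 14.11 kHz, passes unchanged.
57.32 kHz mod fs = 0.88 kHz.
0.88 kHz ≤ fs/2 = 14.11 kHz, appears at 0.88 kHz.
Distinct values: {0.88 kHz, 2.56 kHz, 12.06 kHz} → 3.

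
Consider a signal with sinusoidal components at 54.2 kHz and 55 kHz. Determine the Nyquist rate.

110 kHz

Highest-frequency component: 55 kHz.
Nyquist rate = 2 × 55 kHz = 110 kHz.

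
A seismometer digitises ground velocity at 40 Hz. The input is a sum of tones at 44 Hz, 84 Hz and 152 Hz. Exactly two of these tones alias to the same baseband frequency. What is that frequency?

fs/2 = 20 Hz.
44 Hz mod fs = 4 Hz.
4 Hz ≤ fs/2 = 20 Hz, appears at 4 Hz.
84 Hz mod fs = 4 Hz.
4 Hz ≤ fs/2 = 20 Hz, appears at 4 Hz.
152 Hz mod fs = 32 Hz.
32 Hz > fs/2 = 20 Hz, folds to fs − 32 Hz = 8 Hz.
44 Hz and 84 Hz both map to 4 Hz.

4 Hz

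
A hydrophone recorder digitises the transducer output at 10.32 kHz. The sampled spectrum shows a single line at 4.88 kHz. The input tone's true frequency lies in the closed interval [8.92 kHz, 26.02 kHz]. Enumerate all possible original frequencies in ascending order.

15.2 kHz, 15.76 kHz, 25.52 kHz

Frequencies that alias to 4.88 kHz are k·fs ± 4.88 kHz for integer k ≥ 0.
k=0: 4.88 kHz.
k=1: 5.44 kHz, 15.2 kHz.
k=2: 15.76 kHz, 25.52 kHz.
k=3: 26.08 kHz, 35.84 kHz.
Within [8.92 kHz, 26.02 kHz]: 15.2 kHz, 15.76 kHz, 25.52 kHz.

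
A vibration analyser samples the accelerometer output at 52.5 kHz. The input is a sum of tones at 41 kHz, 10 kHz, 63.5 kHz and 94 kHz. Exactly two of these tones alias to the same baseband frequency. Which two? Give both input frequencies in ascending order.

fs/2 = 26.25 kHz.
41 kHz > fs/2 = 26.25 kHz, folds to fs − 41 kHz = 11.5 kHz.
10 kHz ≤ fs/2 = 26.25 kHz, passes unchanged.
63.5 kHz mod fs = 11 kHz.
11 kHz ≤ fs/2 = 26.25 kHz, appears at 11 kHz.
94 kHz mod fs = 41.5 kHz.
41.5 kHz > fs/2 = 26.25 kHz, folds to fs − 41.5 kHz = 11 kHz.
63.5 kHz and 94 kHz both map to 11 kHz.

63.5 kHz, 94 kHz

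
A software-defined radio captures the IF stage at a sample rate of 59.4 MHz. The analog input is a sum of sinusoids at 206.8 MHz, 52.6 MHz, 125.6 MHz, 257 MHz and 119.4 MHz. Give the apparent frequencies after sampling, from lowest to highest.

fs/2 = 29.7 MHz.
206.8 MHz mod fs = 28.6 MHz.
28.6 MHz ≤ fs/2 = 29.7 MHz, appears at 28.6 MHz.
52.6 MHz > fs/2 = 29.7 MHz, folds to fs − 52.6 MHz = 6.8 MHz.
125.6 MHz mod fs = 6.8 MHz.
6.8 MHz ≤ fs/2 = 29.7 MHz, appears at 6.8 MHz.
257 MHz mod fs = 19.4 MHz.
19.4 MHz ≤ fs/2 = 29.7 MHz, appears at 19.4 MHz.
119.4 MHz mod fs = 0.6 MHz.
0.6 MHz ≤ fs/2 = 29.7 MHz, appears at 0.6 MHz.
Distinct values: {0.6 MHz, 6.8 MHz, 19.4 MHz, 28.6 MHz}.

0.6 MHz, 6.8 MHz, 19.4 MHz, 28.6 MHz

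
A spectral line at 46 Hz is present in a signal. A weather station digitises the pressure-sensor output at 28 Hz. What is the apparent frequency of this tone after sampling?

46 Hz mod fs = 18 Hz.
18 Hz > fs/2 = 14 Hz, folds to fs − 18 Hz = 10 Hz.

10 Hz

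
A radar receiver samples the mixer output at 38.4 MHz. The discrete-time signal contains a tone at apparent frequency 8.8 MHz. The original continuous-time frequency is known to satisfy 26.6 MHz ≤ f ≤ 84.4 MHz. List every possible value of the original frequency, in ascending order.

29.6 MHz, 47.2 MHz, 68 MHz

Frequencies that alias to 8.8 MHz are k·fs ± 8.8 MHz for integer k ≥ 0.
k=0: 8.8 MHz.
k=1: 29.6 MHz, 47.2 MHz.
k=2: 68 MHz, 85.6 MHz.
k=3: 106.4 MHz, 124 MHz.
Within [26.6 MHz, 84.4 MHz]: 29.6 MHz, 47.2 MHz, 68 MHz.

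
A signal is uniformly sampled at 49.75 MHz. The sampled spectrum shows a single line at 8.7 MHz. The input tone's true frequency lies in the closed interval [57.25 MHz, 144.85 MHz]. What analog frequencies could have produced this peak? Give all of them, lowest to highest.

58.45 MHz, 90.8 MHz, 108.2 MHz, 140.55 MHz

Frequencies that alias to 8.7 MHz are k·fs ± 8.7 MHz for integer k ≥ 0.
k=0: 8.7 MHz.
k=1: 41.05 MHz, 58.45 MHz.
k=2: 90.8 MHz, 108.2 MHz.
k=3: 140.55 MHz, 157.95 MHz.
k=4: 190.3 MHz, 207.7 MHz.
Within [57.25 MHz, 144.85 MHz]: 58.45 MHz, 90.8 MHz, 108.2 MHz, 140.55 MHz.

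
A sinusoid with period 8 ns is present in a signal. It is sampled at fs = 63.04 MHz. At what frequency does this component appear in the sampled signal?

T = 8 ns → f = 1/T = 125 MHz.
125 MHz mod fs = 61.96 MHz.
61.96 MHz > fs/2 = 31.52 MHz, folds to fs − 61.96 MHz = 1.08 MHz.

1.08 MHz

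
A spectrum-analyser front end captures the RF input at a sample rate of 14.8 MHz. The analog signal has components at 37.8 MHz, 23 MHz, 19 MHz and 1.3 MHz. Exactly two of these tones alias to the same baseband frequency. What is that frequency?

fs/2 = 7.4 MHz.
37.8 MHz mod fs = 8.2 MHz.
8.2 MHz > fs/2 = 7.4 MHz, folds to fs − 8.2 MHz = 6.6 MHz.
23 MHz mod fs = 8.2 MHz.
8.2 MHz > fs/2 = 7.4 MHz, folds to fs − 8.2 MHz = 6.6 MHz.
19 MHz mod fs = 4.2 MHz.
4.2 MHz ≤ fs/2 = 7.4 MHz, appears at 4.2 MHz.
1.3 MHz ≤ fs/2 = 7.4 MHz, passes unchanged.
23 MHz and 37.8 MHz both map to 6.6 MHz.

6.6 MHz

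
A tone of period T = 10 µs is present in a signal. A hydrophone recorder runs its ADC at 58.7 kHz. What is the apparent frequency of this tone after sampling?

T = 10 µs → f = 1/T = 100 kHz.
100 kHz mod fs = 41.3 kHz.
41.3 kHz > fs/2 = 29.35 kHz, folds to fs − 41.3 kHz = 17.4 kHz.

17.4 kHz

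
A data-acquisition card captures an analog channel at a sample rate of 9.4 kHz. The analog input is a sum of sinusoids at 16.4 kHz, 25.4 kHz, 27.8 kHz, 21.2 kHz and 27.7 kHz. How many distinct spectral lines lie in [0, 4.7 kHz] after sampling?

4

fs/2 = 4.7 kHz.
16.4 kHz mod fs = 7 kHz.
7 kHz > fs/2 = 4.7 kHz, folds to fs − 7 kHz = 2.4 kHz.
25.4 kHz mod fs = 6.6 kHz.
6.6 kHz > fs/2 = 4.7 kHz, folds to fs − 6.6 kHz = 2.8 kHz.
27.8 kHz mod fs = 9 kHz.
9 kHz > fs/2 = 4.7 kHz, folds to fs − 9 kHz = 0.4 kHz.
21.2 kHz mod fs = 2.4 kHz.
2.4 kHz ≤ fs/2 = 4.7 kHz, appears at 2.4 kHz.
27.7 kHz mod fs = 8.9 kHz.
8.9 kHz > fs/2 = 4.7 kHz, folds to fs − 8.9 kHz = 0.5 kHz.
Distinct values: {0.4 kHz, 0.5 kHz, 2.4 kHz, 2.8 kHz} → 4.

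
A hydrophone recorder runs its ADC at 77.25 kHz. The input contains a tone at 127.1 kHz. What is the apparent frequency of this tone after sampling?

27.4 kHz

127.1 kHz mod fs = 49.85 kHz.
49.85 kHz > fs/2 = 38.625 kHz, folds to fs − 49.85 kHz = 27.4 kHz.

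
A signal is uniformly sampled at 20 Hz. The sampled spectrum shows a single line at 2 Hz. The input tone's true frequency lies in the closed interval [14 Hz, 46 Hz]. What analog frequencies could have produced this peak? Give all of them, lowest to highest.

Frequencies that alias to 2 Hz are k·fs ± 2 Hz for integer k ≥ 0.
k=0: 2 Hz.
k=1: 18 Hz, 22 Hz.
k=2: 38 Hz, 42 Hz.
k=3: 58 Hz, 62 Hz.
Within [14 Hz, 46 Hz]: 18 Hz, 22 Hz, 38 Hz, 42 Hz.

18 Hz, 22 Hz, 38 Hz, 42 Hz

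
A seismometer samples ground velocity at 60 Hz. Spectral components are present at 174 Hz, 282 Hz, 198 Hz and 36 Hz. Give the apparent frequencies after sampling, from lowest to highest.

6 Hz, 18 Hz, 24 Hz

fs/2 = 30 Hz.
174 Hz mod fs = 54 Hz.
54 Hz > fs/2 = 30 Hz, folds to fs − 54 Hz = 6 Hz.
282 Hz mod fs = 42 Hz.
42 Hz > fs/2 = 30 Hz, folds to fs − 42 Hz = 18 Hz.
198 Hz mod fs = 18 Hz.
18 Hz ≤ fs/2 = 30 Hz, appears at 18 Hz.
36 Hz > fs/2 = 30 Hz, folds to fs − 36 Hz = 24 Hz.
Distinct values: {6 Hz, 18 Hz, 24 Hz}.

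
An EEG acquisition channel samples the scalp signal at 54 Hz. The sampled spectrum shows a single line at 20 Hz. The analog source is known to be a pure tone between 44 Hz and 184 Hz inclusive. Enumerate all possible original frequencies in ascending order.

Frequencies that alias to 20 Hz are k·fs ± 20 Hz for integer k ≥ 0.
k=0: 20 Hz.
k=1: 34 Hz, 74 Hz.
k=2: 88 Hz, 128 Hz.
k=3: 142 Hz, 182 Hz.
k=4: 196 Hz, 236 Hz.
Within [44 Hz, 184 Hz]: 74 Hz, 88 Hz, 128 Hz, 142 Hz, 182 Hz.

74 Hz, 88 Hz, 128 Hz, 142 Hz, 182 Hz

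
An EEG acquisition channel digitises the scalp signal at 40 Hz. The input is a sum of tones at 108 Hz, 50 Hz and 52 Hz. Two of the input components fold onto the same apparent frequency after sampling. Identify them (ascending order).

fs/2 = 20 Hz.
108 Hz mod fs = 28 Hz.
28 Hz > fs/2 = 20 Hz, folds to fs − 28 Hz = 12 Hz.
50 Hz mod fs = 10 Hz.
10 Hz ≤ fs/2 = 20 Hz, appears at 10 Hz.
52 Hz mod fs = 12 Hz.
12 Hz ≤ fs/2 = 20 Hz, appears at 12 Hz.
52 Hz and 108 Hz both map to 12 Hz.

52 Hz, 108 Hz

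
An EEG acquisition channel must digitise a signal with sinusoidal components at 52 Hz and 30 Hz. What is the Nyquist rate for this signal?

104 Hz

Highest-frequency component: 52 Hz.
Nyquist rate = 2 × 52 Hz = 104 Hz.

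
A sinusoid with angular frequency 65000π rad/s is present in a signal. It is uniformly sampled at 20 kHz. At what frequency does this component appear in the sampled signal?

7.5 kHz

ω = 65000π rad/s → f = ω/(2π) = 32500 Hz = 32.5 kHz.
32.5 kHz mod fs = 12.5 kHz.
12.5 kHz > fs/2 = 10 kHz, folds to fs − 12.5 kHz = 7.5 kHz.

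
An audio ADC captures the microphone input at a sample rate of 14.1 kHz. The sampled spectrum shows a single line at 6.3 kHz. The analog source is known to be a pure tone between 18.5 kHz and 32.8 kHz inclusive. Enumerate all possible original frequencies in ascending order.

Frequencies that alias to 6.3 kHz are k·fs ± 6.3 kHz for integer k ≥ 0.
k=0: 6.3 kHz.
k=1: 7.8 kHz, 20.4 kHz.
k=2: 21.9 kHz, 34.5 kHz.
k=3: 36 kHz, 48.6 kHz.
Within [18.5 kHz, 32.8 kHz]: 20.4 kHz, 21.9 kHz.

20.4 kHz, 21.9 kHz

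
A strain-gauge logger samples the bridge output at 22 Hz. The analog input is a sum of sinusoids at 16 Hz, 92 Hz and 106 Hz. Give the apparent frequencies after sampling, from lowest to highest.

4 Hz, 6 Hz

fs/2 = 11 Hz.
16 Hz > fs/2 = 11 Hz, folds to fs − 16 Hz = 6 Hz.
92 Hz mod fs = 4 Hz.
4 Hz ≤ fs/2 = 11 Hz, appears at 4 Hz.
106 Hz mod fs = 18 Hz.
18 Hz > fs/2 = 11 Hz, folds to fs − 18 Hz = 4 Hz.
Distinct values: {4 Hz, 6 Hz}.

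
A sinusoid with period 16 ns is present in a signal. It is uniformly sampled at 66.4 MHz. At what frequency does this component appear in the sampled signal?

3.9 MHz

T = 16 ns → f = 1/T = 62.5 MHz.
62.5 MHz > fs/2 = 33.2 MHz, folds to fs − 62.5 MHz = 3.9 MHz.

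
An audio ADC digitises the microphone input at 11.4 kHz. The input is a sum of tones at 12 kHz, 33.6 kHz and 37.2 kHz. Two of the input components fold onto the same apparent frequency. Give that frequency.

fs/2 = 5.7 kHz.
12 kHz mod fs = 0.6 kHz.
0.6 kHz ≤ fs/2 = 5.7 kHz, appears at 0.6 kHz.
33.6 kHz mod fs = 10.8 kHz.
10.8 kHz > fs/2 = 5.7 kHz, folds to fs − 10.8 kHz = 0.6 kHz.
37.2 kHz mod fs = 3 kHz.
3 kHz ≤ fs/2 = 5.7 kHz, appears at 3 kHz.
12 kHz and 33.6 kHz both map to 0.6 kHz.

0.6 kHz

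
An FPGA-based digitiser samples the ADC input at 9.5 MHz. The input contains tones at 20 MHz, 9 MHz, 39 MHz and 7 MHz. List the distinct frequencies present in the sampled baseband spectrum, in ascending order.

0.5 MHz, 1 MHz, 2.5 MHz

fs/2 = 4.75 MHz.
20 MHz mod fs = 1 MHz.
1 MHz ≤ fs/2 = 4.75 MHz, appears at 1 MHz.
9 MHz > fs/2 = 4.75 MHz, folds to fs − 9 MHz = 0.5 MHz.
39 MHz mod fs = 1 MHz.
1 MHz ≤ fs/2 = 4.75 MHz, appears at 1 MHz.
7 MHz > fs/2 = 4.75 MHz, folds to fs − 7 MHz = 2.5 MHz.
Distinct values: {0.5 MHz, 1 MHz, 2.5 MHz}.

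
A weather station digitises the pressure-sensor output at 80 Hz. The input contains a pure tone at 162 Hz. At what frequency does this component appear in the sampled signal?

2 Hz

162 Hz mod fs = 2 Hz.
2 Hz ≤ fs/2 = 40 Hz, appears at 2 Hz.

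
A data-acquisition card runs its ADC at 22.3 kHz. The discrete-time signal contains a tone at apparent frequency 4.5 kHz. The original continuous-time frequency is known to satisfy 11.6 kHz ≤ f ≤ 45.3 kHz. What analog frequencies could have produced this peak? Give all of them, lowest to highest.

Frequencies that alias to 4.5 kHz are k·fs ± 4.5 kHz for integer k ≥ 0.
k=0: 4.5 kHz.
k=1: 17.8 kHz, 26.8 kHz.
k=2: 40.1 kHz, 49.1 kHz.
k=3: 62.4 kHz, 71.4 kHz.
Within [11.6 kHz, 45.3 kHz]: 17.8 kHz, 26.8 kHz, 40.1 kHz.

17.8 kHz, 26.8 kHz, 40.1 kHz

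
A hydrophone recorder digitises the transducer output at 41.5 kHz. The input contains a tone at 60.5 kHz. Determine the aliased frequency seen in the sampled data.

19 kHz

60.5 kHz mod fs = 19 kHz.
19 kHz ≤ fs/2 = 20.75 kHz, appears at 19 kHz.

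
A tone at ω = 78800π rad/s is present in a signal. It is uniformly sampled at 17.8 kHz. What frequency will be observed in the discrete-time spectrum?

3.8 kHz

ω = 78800π rad/s → f = ω/(2π) = 39400 Hz = 39.4 kHz.
39.4 kHz mod fs = 3.8 kHz.
3.8 kHz ≤ fs/2 = 8.9 kHz, appears at 3.8 kHz.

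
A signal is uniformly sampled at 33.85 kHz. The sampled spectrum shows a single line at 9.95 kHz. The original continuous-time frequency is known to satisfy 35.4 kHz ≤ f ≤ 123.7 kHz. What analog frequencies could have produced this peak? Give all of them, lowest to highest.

43.8 kHz, 57.75 kHz, 77.65 kHz, 91.6 kHz, 111.5 kHz

Frequencies that alias to 9.95 kHz are k·fs ± 9.95 kHz for integer k ≥ 0.
k=0: 9.95 kHz.
k=1: 23.9 kHz, 43.8 kHz.
k=2: 57.75 kHz, 77.65 kHz.
k=3: 91.6 kHz, 111.5 kHz.
k=4: 125.45 kHz, 145.35 kHz.
Within [35.4 kHz, 123.7 kHz]: 43.8 kHz, 57.75 kHz, 77.65 kHz, 91.6 kHz, 111.5 kHz.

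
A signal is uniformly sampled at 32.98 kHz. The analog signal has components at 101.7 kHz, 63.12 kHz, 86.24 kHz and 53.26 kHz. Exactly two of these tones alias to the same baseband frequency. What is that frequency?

12.7 kHz

fs/2 = 16.49 kHz.
101.7 kHz mod fs = 2.76 kHz.
2.76 kHz ≤ fs/2 = 16.49 kHz, appears at 2.76 kHz.
63.12 kHz mod fs = 30.14 kHz.
30.14 kHz > fs/2 = 16.49 kHz, folds to fs − 30.14 kHz = 2.84 kHz.
86.24 kHz mod fs = 20.28 kHz.
20.28 kHz > fs/2 = 16.49 kHz, folds to fs − 20.28 kHz = 12.7 kHz.
53.26 kHz mod fs = 20.28 kHz.
20.28 kHz > fs/2 = 16.49 kHz, folds to fs − 20.28 kHz = 12.7 kHz.
53.26 kHz and 86.24 kHz both map to 12.7 kHz.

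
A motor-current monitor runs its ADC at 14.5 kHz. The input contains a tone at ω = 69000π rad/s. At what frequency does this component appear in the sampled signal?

5.5 kHz

ω = 69000π rad/s → f = ω/(2π) = 34500 Hz = 34.5 kHz.
34.5 kHz mod fs = 5.5 kHz.
5.5 kHz ≤ fs/2 = 7.25 kHz, appears at 5.5 kHz.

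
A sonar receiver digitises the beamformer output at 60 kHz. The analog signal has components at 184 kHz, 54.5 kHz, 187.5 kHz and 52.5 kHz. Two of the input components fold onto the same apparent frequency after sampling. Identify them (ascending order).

fs/2 = 30 kHz.
184 kHz mod fs = 4 kHz.
4 kHz ≤ fs/2 = 30 kHz, appears at 4 kHz.
54.5 kHz > fs/2 = 30 kHz, folds to fs − 54.5 kHz = 5.5 kHz.
187.5 kHz mod fs = 7.5 kHz.
7.5 kHz ≤ fs/2 = 30 kHz, appears at 7.5 kHz.
52.5 kHz > fs/2 = 30 kHz, folds to fs − 52.5 kHz = 7.5 kHz.
52.5 kHz and 187.5 kHz both map to 7.5 kHz.

52.5 kHz, 187.5 kHz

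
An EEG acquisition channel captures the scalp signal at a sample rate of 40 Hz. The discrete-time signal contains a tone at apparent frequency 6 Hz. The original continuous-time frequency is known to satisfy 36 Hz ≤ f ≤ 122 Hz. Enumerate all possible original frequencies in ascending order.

46 Hz, 74 Hz, 86 Hz, 114 Hz

Frequencies that alias to 6 Hz are k·fs ± 6 Hz for integer k ≥ 0.
k=0: 6 Hz.
k=1: 34 Hz, 46 Hz.
k=2: 74 Hz, 86 Hz.
k=3: 114 Hz, 126 Hz.
k=4: 154 Hz, 166 Hz.
Within [36 Hz, 122 Hz]: 46 Hz, 74 Hz, 86 Hz, 114 Hz.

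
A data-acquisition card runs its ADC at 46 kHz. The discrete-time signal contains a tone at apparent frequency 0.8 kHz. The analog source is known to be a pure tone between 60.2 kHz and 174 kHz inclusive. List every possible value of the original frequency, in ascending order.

Frequencies that alias to 0.8 kHz are k·fs ± 0.8 kHz for integer k ≥ 0.
k=0: 0.8 kHz.
k=1: 45.2 kHz, 46.8 kHz.
k=2: 91.2 kHz, 92.8 kHz.
k=3: 137.2 kHz, 138.8 kHz.
k=4: 183.2 kHz, 184.8 kHz.
Within [60.2 kHz, 174 kHz]: 91.2 kHz, 92.8 kHz, 137.2 kHz, 138.8 kHz.

91.2 kHz, 92.8 kHz, 137.2 kHz, 138.8 kHz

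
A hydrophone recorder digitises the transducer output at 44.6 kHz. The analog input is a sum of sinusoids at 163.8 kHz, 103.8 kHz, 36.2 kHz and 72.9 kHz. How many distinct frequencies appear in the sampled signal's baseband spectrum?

fs/2 = 22.3 kHz.
163.8 kHz mod fs = 30 kHz.
30 kHz > fs/2 = 22.3 kHz, folds to fs − 30 kHz = 14.6 kHz.
103.8 kHz mod fs = 14.6 kHz.
14.6 kHz ≤ fs/2 = 22.3 kHz, appears at 14.6 kHz.
36.2 kHz > fs/2 = 22.3 kHz, folds to fs − 36.2 kHz = 8.4 kHz.
72.9 kHz mod fs = 28.3 kHz.
28.3 kHz > fs/2 = 22.3 kHz, folds to fs − 28.3 kHz = 16.3 kHz.
Distinct values: {8.4 kHz, 14.6 kHz, 16.3 kHz} → 3.

3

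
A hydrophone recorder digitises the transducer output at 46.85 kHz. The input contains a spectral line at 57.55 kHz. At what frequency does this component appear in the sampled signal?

57.55 kHz mod fs = 10.7 kHz.
10.7 kHz ≤ fs/2 = 23.425 kHz, appears at 10.7 kHz.

10.7 kHz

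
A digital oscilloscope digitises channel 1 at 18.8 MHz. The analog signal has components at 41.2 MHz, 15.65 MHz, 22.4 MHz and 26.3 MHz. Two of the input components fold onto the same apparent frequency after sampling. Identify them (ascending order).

fs/2 = 9.4 MHz.
41.2 MHz mod fs = 3.6 MHz.
3.6 MHz ≤ fs/2 = 9.4 MHz, appears at 3.6 MHz.
15.65 MHz > fs/2 = 9.4 MHz, folds to fs − 15.65 MHz = 3.15 MHz.
22.4 MHz mod fs = 3.6 MHz.
3.6 MHz ≤ fs/2 = 9.4 MHz, appears at 3.6 MHz.
26.3 MHz mod fs = 7.5 MHz.
7.5 MHz ≤ fs/2 = 9.4 MHz, appears at 7.5 MHz.
22.4 MHz and 41.2 MHz both map to 3.6 MHz.

22.4 MHz, 41.2 MHz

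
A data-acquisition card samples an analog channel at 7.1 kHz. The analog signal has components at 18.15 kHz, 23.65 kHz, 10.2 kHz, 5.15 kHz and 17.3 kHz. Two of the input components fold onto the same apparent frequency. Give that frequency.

3.1 kHz

fs/2 = 3.55 kHz.
18.15 kHz mod fs = 3.95 kHz.
3.95 kHz > fs/2 = 3.55 kHz, folds to fs − 3.95 kHz = 3.15 kHz.
23.65 kHz mod fs = 2.35 kHz.
2.35 kHz ≤ fs/2 = 3.55 kHz, appears at 2.35 kHz.
10.2 kHz mod fs = 3.1 kHz.
3.1 kHz ≤ fs/2 = 3.55 kHz, appears at 3.1 kHz.
5.15 kHz > fs/2 = 3.55 kHz, folds to fs − 5.15 kHz = 1.95 kHz.
17.3 kHz mod fs = 3.1 kHz.
3.1 kHz ≤ fs/2 = 3.55 kHz, appears at 3.1 kHz.
10.2 kHz and 17.3 kHz both map to 3.1 kHz.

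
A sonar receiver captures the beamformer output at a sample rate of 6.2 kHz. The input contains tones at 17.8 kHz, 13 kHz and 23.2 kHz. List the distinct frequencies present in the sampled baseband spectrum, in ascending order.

0.6 kHz, 0.8 kHz, 1.6 kHz

fs/2 = 3.1 kHz.
17.8 kHz mod fs = 5.4 kHz.
5.4 kHz > fs/2 = 3.1 kHz, folds to fs − 5.4 kHz = 0.8 kHz.
13 kHz mod fs = 0.6 kHz.
0.6 kHz ≤ fs/2 = 3.1 kHz, appears at 0.6 kHz.
23.2 kHz mod fs = 4.6 kHz.
4.6 kHz > fs/2 = 3.1 kHz, folds to fs − 4.6 kHz = 1.6 kHz.
Distinct values: {0.6 kHz, 0.8 kHz, 1.6 kHz}.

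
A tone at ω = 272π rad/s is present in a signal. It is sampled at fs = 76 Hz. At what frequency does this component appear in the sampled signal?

16 Hz

ω = 272π rad/s → f = ω/(2π) = 136 Hz.
136 Hz mod fs = 60 Hz.
60 Hz > fs/2 = 38 Hz, folds to fs − 60 Hz = 16 Hz.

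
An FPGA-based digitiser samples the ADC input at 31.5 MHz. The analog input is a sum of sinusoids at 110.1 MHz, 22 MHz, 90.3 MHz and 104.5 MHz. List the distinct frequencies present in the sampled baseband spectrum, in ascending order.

fs/2 = 15.75 MHz.
110.1 MHz mod fs = 15.6 MHz.
15.6 MHz ≤ fs/2 = 15.75 MHz, appears at 15.6 MHz.
22 MHz > fs/2 = 15.75 MHz, folds to fs − 22 MHz = 9.5 MHz.
90.3 MHz mod fs = 27.3 MHz.
27.3 MHz > fs/2 = 15.75 MHz, folds to fs − 27.3 MHz = 4.2 MHz.
104.5 MHz mod fs = 10 MHz.
10 MHz ≤ fs/2 = 15.75 MHz, appears at 10 MHz.
Distinct values: {4.2 MHz, 9.5 MHz, 10 MHz, 15.6 MHz}.

4.2 MHz, 9.5 MHz, 10 MHz, 15.6 MHz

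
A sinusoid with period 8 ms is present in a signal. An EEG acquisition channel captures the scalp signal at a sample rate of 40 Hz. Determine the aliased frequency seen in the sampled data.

T = 8 ms → f = 1/T = 125 Hz.
125 Hz mod fs = 5 Hz.
5 Hz ≤ fs/2 = 20 Hz, appears at 5 Hz.

5 Hz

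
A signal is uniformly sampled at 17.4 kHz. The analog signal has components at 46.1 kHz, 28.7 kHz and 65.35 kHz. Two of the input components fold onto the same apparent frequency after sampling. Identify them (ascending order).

fs/2 = 8.7 kHz.
46.1 kHz mod fs = 11.3 kHz.
11.3 kHz > fs/2 = 8.7 kHz, folds to fs − 11.3 kHz = 6.1 kHz.
28.7 kHz mod fs = 11.3 kHz.
11.3 kHz > fs/2 = 8.7 kHz, folds to fs − 11.3 kHz = 6.1 kHz.
65.35 kHz mod fs = 13.15 kHz.
13.15 kHz > fs/2 = 8.7 kHz, folds to fs − 13.15 kHz = 4.25 kHz.
28.7 kHz and 46.1 kHz both map to 6.1 kHz.

28.7 kHz, 46.1 kHz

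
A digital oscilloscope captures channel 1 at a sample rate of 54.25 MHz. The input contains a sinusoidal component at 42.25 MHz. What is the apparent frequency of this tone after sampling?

42.25 MHz > fs/2 = 27.125 MHz, folds to fs − 42.25 MHz = 12 MHz.

12 MHz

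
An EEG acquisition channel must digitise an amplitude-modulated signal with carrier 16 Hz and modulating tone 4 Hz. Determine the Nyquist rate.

40 Hz

AM sidebands sit at fc ± fm = 12 Hz and 20 Hz.
Highest-frequency component: 20 Hz.
Nyquist rate = 2 × 20 Hz = 40 Hz.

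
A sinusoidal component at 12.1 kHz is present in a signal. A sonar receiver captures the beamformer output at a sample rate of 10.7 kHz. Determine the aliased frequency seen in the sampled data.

12.1 kHz mod fs = 1.4 kHz.
1.4 kHz ≤ fs/2 = 5.35 kHz, appears at 1.4 kHz.

1.4 kHz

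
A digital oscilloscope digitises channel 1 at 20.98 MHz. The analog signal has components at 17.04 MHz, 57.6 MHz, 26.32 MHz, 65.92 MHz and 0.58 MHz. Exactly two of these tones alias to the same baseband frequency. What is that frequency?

fs/2 = 10.49 MHz.
17.04 MHz > fs/2 = 10.49 MHz, folds to fs − 17.04 MHz = 3.94 MHz.
57.6 MHz mod fs = 15.64 MHz.
15.64 MHz > fs/2 = 10.49 MHz, folds to fs − 15.64 MHz = 5.34 MHz.
26.32 MHz mod fs = 5.34 MHz.
5.34 MHz ≤ fs/2 = 10.49 MHz, appears at 5.34 MHz.
65.92 MHz mod fs = 2.98 MHz.
2.98 MHz ≤ fs/2 = 10.49 MHz, appears at 2.98 MHz.
0.58 MHz ≤ fs/2 = 10.49 MHz, passes unchanged.
26.32 MHz and 57.6 MHz both map to 5.34 MHz.

5.34 MHz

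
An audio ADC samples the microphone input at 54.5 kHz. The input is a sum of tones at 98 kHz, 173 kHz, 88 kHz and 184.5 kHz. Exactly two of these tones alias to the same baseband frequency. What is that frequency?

21 kHz

fs/2 = 27.25 kHz.
98 kHz mod fs = 43.5 kHz.
43.5 kHz > fs/2 = 27.25 kHz, folds to fs − 43.5 kHz = 11 kHz.
173 kHz mod fs = 9.5 kHz.
9.5 kHz ≤ fs/2 = 27.25 kHz, appears at 9.5 kHz.
88 kHz mod fs = 33.5 kHz.
33.5 kHz > fs/2 = 27.25 kHz, folds to fs − 33.5 kHz = 21 kHz.
184.5 kHz mod fs = 21 kHz.
21 kHz ≤ fs/2 = 27.25 kHz, appears at 21 kHz.
88 kHz and 184.5 kHz both map to 21 kHz.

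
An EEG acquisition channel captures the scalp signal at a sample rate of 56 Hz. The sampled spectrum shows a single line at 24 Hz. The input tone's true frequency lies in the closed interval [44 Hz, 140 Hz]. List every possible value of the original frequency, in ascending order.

Frequencies that alias to 24 Hz are k·fs ± 24 Hz for integer k ≥ 0.
k=0: 24 Hz.
k=1: 32 Hz, 80 Hz.
k=2: 88 Hz, 136 Hz.
k=3: 144 Hz, 192 Hz.
Within [44 Hz, 140 Hz]: 80 Hz, 88 Hz, 136 Hz.

80 Hz, 88 Hz, 136 Hz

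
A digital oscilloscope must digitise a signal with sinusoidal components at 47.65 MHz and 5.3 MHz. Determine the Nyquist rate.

Highest-frequency component: 47.65 MHz.
Nyquist rate = 2 × 47.65 MHz = 95.3 MHz.

95.3 MHz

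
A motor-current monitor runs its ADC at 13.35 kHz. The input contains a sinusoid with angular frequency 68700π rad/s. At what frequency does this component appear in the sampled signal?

5.7 kHz

ω = 68700π rad/s → f = ω/(2π) = 34350 Hz = 34.35 kHz.
34.35 kHz mod fs = 7.65 kHz.
7.65 kHz > fs/2 = 6.675 kHz, folds to fs − 7.65 kHz = 5.7 kHz.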